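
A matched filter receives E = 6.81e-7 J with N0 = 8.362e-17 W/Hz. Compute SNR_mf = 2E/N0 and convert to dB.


SNR_lin = 2 * 6.81e-7 / 8.362e-17 = 1.629e10
SNR_dB = 10*log10(1.629e10) = 102.1 dB

102.1 dB


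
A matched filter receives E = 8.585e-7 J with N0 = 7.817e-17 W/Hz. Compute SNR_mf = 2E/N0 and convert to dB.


SNR_lin = 2 * 8.585e-7 / 7.817e-17 = 2.196e10
SNR_dB = 10*log10(2.196e10) = 103.4 dB

103.4 dB


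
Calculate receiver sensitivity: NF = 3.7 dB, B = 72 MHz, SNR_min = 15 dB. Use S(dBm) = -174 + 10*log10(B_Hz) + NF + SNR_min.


10*log10(72000000.0) = 78.57
S = -174 + 78.57 + 3.7 + 15 = -76.7 dBm

-76.7 dBm


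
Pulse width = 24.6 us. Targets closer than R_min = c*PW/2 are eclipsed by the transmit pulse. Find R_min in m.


R_min = 3e8 * 24.6e-6 / 2 = 3690.0 m

3690.0 m


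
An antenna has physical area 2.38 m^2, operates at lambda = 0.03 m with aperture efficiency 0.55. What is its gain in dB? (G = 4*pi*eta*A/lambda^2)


G_linear = 4*pi*0.55*2.38/0.03^2 = 18277.09
G_dB = 10*log10(18277.09) = 42.6 dB

42.6 dB


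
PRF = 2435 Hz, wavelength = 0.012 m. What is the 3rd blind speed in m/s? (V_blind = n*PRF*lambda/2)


V_blind = 3 * 2435 * 0.012 / 2 = 43.8 m/s

43.8 m/s


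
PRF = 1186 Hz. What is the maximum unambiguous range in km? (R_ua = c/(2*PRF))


R_ua = 3e8 / (2 * 1186) = 126475.5 m = 126.5 km

126.5 km


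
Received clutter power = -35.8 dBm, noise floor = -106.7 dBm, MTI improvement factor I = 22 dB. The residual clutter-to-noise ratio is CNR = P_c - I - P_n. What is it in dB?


CNR = -35.8 - 22 - (-106.7) = 48.9 dB

48.9 dB


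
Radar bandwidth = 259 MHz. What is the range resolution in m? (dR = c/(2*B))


dR = 3e8 / (2 * 259000000.0) = 0.58 m

0.58 m


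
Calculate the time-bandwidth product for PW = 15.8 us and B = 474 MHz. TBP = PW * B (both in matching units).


TBP = 15.8 * 474 = 7489.2

7489.2


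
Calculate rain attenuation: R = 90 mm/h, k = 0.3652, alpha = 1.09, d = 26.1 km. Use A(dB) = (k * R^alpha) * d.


gamma = 0.3652 * 90^1.09 = 49.27823 dB/km
A = 49.27823 * 26.1 = 1286.16 dB

1286.16 dB


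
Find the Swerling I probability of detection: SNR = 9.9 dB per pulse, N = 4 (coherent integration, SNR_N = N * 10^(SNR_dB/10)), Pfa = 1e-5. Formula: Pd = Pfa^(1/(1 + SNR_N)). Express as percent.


SNR_lin = 10^(9.9/10) = 9.77237
SNR_N = 4 * 9.77237 = 39.08948
1/(1 + SNR_N) = 1/40.08948 = 0.0249442
Pd = (1e-5)^0.0249442 = 0.75038
Pd = 75.0%

75.0%


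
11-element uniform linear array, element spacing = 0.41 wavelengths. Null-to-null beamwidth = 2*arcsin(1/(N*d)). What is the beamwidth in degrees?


1/(N*d) = 1/(11*0.41) = 0.221729
BW = 2*arcsin(0.221729) = 25.6 degrees

25.6 degrees


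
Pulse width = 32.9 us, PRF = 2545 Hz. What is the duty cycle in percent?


DC = 32.9e-6 * 2545 * 100 = 8.37%

8.37%


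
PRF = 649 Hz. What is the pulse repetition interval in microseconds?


PRI = 1/649 = 0.001540832 s = 1540.8 us

1540.8 us


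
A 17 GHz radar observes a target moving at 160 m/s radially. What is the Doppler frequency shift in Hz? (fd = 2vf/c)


fd = 2 * 160 * 17000000000.0 / 3e8 = 18133.3 Hz

18133.3 Hz


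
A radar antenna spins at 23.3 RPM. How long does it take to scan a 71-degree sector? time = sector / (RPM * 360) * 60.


t = 71 / (23.3 * 360) * 60 = 0.51 s

0.51 s


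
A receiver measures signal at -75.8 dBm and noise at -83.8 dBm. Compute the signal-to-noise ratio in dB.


SNR = -75.8 - (-83.8) = 8.0 dB

8.0 dB


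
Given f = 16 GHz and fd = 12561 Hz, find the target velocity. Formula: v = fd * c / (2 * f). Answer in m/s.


v = 12561 * 3e8 / (2 * 16000000000.0) = 117.8 m/s

117.8 m/s


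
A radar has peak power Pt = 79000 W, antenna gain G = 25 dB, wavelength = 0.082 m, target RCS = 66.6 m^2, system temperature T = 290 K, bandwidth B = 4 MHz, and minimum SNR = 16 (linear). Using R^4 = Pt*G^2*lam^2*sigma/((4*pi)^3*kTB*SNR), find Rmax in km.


G_lin = 10^(25/10) = 316.227766
R^4 = 79000 * 316.227766^2 * 0.082^2 * 66.6 / ((4*pi)^3 * 1.38e-23 * 290 * 4000000.0 * 16)
R^4 = 6.96053e18 m^4
R_max = (6.96053e18)^(1/4) = 51364.2 m = 51.4 km

51.4 km


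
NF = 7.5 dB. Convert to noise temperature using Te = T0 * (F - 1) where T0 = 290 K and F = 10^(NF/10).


NF_lin = 10^(7.5/10) = 5.623413
Te = 290 * (5.623413 - 1) = 1340.8 K

1340.8 K


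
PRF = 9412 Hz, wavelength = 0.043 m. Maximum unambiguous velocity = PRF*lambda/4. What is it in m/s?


V_ua = 9412 * 0.043 / 4 = 101.2 m/s

101.2 m/s


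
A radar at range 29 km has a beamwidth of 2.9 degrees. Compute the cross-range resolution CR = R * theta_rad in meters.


BW_rad = 0.050614548
CR = 29000 * 0.050614548 = 1467.8 m

1467.8 m


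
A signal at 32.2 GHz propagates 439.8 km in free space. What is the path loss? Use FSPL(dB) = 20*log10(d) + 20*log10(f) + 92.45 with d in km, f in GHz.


20*log10(439.8) = 52.87
20*log10(32.2) = 30.16
FSPL = 175.5 dB

175.5 dB


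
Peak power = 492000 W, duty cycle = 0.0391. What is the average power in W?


P_avg = 492000 * 0.0391 = 19237.2 W

19237.2 W


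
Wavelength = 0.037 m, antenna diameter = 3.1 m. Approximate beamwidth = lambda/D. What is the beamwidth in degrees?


BW_rad = 0.037 / 3.1 = 0.011935
BW_deg = 0.68 degrees

0.68 degrees


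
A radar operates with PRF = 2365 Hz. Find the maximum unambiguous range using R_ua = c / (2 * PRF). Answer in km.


R_ua = 3e8 / (2 * 2365) = 63424.9 m = 63.4 km

63.4 km


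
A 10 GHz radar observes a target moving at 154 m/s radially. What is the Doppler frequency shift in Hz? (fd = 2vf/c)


fd = 2 * 154 * 10000000000.0 / 3e8 = 10266.7 Hz

10266.7 Hz


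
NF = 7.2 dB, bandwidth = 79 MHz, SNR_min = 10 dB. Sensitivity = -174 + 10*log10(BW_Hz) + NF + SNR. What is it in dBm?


10*log10(79000000.0) = 78.98
S = -174 + 78.98 + 7.2 + 10 = -77.8 dBm

-77.8 dBm


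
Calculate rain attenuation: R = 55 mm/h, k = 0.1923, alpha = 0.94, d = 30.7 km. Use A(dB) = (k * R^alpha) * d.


gamma = 0.1923 * 55^0.94 = 8.31611 dB/km
A = 8.31611 * 30.7 = 255.3 dB

255.3 dB


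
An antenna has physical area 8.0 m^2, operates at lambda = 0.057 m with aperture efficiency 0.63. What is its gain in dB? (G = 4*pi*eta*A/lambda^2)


G_linear = 4*pi*0.63*8.0/0.057^2 = 19493.54
G_dB = 10*log10(19493.54) = 42.9 dB

42.9 dB


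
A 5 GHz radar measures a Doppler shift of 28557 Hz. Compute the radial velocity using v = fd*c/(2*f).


v = 28557 * 3e8 / (2 * 5000000000.0) = 856.7 m/s

856.7 m/s


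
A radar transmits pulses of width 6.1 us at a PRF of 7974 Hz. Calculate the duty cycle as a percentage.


DC = 6.1e-6 * 7974 * 100 = 4.86%

4.86%


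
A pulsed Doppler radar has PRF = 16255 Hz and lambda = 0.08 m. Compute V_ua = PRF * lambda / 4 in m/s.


V_ua = 16255 * 0.08 / 4 = 325.1 m/s

325.1 m/s


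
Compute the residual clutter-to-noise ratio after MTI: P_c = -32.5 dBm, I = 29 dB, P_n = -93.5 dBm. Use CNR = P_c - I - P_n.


CNR = -32.5 - 29 - (-93.5) = 32.0 dB

32.0 dB


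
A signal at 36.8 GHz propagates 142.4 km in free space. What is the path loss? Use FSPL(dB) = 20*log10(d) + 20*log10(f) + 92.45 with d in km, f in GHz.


20*log10(142.4) = 43.07
20*log10(36.8) = 31.32
FSPL = 166.8 dB

166.8 dB


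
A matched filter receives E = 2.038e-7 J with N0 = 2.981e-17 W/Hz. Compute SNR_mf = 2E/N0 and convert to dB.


SNR_lin = 2 * 2.038e-7 / 2.981e-17 = 1.367e10
SNR_dB = 10*log10(1.367e10) = 101.4 dB

101.4 dB


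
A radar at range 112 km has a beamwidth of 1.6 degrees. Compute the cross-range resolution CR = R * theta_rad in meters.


BW_rad = 0.027925268
CR = 112000 * 0.027925268 = 3127.6 m

3127.6 m


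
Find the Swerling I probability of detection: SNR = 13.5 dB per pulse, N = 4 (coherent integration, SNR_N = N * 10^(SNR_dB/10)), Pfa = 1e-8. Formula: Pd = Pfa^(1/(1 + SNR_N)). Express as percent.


SNR_lin = 10^(13.5/10) = 22.38721
SNR_N = 4 * 22.38721 = 89.54884
1/(1 + SNR_N) = 1/90.54884 = 0.0110438
Pd = (1e-8)^0.0110438 = 0.81592
Pd = 81.6%

81.6%


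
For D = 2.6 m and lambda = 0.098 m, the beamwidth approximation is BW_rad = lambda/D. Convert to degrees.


BW_rad = 0.098 / 2.6 = 0.037692
BW_deg = 2.16 degrees

2.16 degrees


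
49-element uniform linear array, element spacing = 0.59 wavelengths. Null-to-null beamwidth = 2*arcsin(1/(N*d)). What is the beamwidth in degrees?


1/(N*d) = 1/(49*0.59) = 0.03459
BW = 2*arcsin(0.03459) = 4.0 degrees

4.0 degrees


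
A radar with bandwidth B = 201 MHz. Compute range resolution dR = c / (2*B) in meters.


dR = 3e8 / (2 * 201000000.0) = 0.75 m

0.75 m


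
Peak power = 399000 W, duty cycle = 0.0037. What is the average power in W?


P_avg = 399000 * 0.0037 = 1476.3 W

1476.3 W


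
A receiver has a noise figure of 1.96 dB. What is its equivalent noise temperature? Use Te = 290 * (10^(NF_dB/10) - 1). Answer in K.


NF_lin = 10^(1.96/10) = 1.570363
Te = 290 * (1.570363 - 1) = 165.4 K

165.4 K


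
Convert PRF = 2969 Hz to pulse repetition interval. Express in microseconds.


PRI = 1/2969 = 0.0003368137 s = 336.8 us

336.8 us


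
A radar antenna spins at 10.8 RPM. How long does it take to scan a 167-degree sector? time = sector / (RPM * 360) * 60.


t = 167 / (10.8 * 360) * 60 = 2.58 s

2.58 s


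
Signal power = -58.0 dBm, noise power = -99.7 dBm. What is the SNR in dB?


SNR = -58.0 - (-99.7) = 41.7 dB

41.7 dB


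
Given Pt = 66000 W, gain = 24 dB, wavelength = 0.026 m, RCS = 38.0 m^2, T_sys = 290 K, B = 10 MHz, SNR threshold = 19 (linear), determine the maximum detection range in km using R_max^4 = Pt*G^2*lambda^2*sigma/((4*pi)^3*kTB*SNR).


G_lin = 10^(24/10) = 251.188643
R^4 = 66000 * 251.188643^2 * 0.026^2 * 38.0 / ((4*pi)^3 * 1.38e-23 * 290 * 10000000.0 * 19)
R^4 = 7.08947e16 m^4
R_max = (7.08947e16)^(1/4) = 16317.5 m = 16.3 km

16.3 km


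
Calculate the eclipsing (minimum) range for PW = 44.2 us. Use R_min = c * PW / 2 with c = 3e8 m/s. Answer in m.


R_min = 3e8 * 44.2e-6 / 2 = 6630.0 m

6630.0 m


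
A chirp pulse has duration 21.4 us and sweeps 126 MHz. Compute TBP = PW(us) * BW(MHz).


TBP = 21.4 * 126 = 2696.4

2696.4


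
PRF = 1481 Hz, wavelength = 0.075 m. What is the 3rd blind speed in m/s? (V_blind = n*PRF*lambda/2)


V_blind = 3 * 1481 * 0.075 / 2 = 166.6 m/s

166.6 m/s


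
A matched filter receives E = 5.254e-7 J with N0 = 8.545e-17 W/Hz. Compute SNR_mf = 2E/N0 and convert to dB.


SNR_lin = 2 * 5.254e-7 / 8.545e-17 = 1.23e10
SNR_dB = 10*log10(1.23e10) = 100.9 dB

100.9 dB


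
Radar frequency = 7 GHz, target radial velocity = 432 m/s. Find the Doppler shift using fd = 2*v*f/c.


fd = 2 * 432 * 7000000000.0 / 3e8 = 20160.0 Hz

20160.0 Hz


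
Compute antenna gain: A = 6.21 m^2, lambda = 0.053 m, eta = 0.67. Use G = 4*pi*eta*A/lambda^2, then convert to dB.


G_linear = 4*pi*0.67*6.21/0.053^2 = 18613.35
G_dB = 10*log10(18613.35) = 42.7 dB

42.7 dB


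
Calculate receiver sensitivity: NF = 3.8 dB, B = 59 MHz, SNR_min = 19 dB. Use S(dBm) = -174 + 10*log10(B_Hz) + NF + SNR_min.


10*log10(59000000.0) = 77.71
S = -174 + 77.71 + 3.8 + 19 = -73.5 dBm

-73.5 dBm


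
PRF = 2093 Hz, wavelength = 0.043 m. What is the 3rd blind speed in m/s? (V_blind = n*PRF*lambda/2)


V_blind = 3 * 2093 * 0.043 / 2 = 135.0 m/s

135.0 m/s


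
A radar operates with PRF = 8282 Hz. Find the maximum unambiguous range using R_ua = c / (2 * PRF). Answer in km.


R_ua = 3e8 / (2 * 8282) = 18111.6 m = 18.1 km

18.1 km


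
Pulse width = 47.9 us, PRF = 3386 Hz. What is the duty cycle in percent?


DC = 47.9e-6 * 3386 * 100 = 16.22%

16.22%


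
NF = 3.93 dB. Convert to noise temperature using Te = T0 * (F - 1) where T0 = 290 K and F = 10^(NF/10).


NF_lin = 10^(3.93/10) = 2.471724
Te = 290 * (2.471724 - 1) = 426.8 K

426.8 K


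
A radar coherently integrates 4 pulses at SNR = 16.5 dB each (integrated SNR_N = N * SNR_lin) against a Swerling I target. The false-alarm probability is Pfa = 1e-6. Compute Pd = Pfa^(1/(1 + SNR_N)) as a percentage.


SNR_lin = 10^(16.5/10) = 44.66836
SNR_N = 4 * 44.66836 = 178.67344
1/(1 + SNR_N) = 1/179.67344 = 0.0055657
Pd = (1e-6)^0.0055657 = 0.92599
Pd = 92.6%

92.6%


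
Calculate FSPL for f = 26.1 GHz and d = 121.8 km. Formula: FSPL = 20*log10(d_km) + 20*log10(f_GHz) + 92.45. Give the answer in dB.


20*log10(121.8) = 41.71
20*log10(26.1) = 28.33
FSPL = 162.5 dB

162.5 dB


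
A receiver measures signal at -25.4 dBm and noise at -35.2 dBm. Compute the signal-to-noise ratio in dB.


SNR = -25.4 - (-35.2) = 9.8 dB

9.8 dB


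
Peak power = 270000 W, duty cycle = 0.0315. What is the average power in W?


P_avg = 270000 * 0.0315 = 8505.0 W

8505.0 W


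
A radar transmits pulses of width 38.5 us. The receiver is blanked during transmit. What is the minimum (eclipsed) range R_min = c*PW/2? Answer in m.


R_min = 3e8 * 38.5e-6 / 2 = 5775.0 m

5775.0 m


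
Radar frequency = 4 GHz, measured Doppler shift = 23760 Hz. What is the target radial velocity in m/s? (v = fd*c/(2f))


v = 23760 * 3e8 / (2 * 4000000000.0) = 891.0 m/s

891.0 m/s


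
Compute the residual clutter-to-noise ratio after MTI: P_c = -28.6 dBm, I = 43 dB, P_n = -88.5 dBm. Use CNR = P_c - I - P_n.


CNR = -28.6 - 43 - (-88.5) = 16.9 dB

16.9 dB


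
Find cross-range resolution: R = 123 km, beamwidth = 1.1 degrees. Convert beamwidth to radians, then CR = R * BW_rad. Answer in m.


BW_rad = 0.019198622
CR = 123000 * 0.019198622 = 2361.4 m

2361.4 m


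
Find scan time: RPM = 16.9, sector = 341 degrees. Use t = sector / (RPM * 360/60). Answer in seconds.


t = 341 / (16.9 * 360) * 60 = 3.36 s

3.36 s


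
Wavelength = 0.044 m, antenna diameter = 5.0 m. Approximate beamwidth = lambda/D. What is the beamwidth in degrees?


BW_rad = 0.044 / 5.0 = 0.0088
BW_deg = 0.5 degrees

0.5 degrees


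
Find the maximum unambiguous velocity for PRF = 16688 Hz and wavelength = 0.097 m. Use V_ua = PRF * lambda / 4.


V_ua = 16688 * 0.097 / 4 = 404.7 m/s

404.7 m/s


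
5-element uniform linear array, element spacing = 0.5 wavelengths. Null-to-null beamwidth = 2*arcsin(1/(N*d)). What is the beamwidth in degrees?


1/(N*d) = 1/(5*0.5) = 0.4
BW = 2*arcsin(0.4) = 47.2 degrees

47.2 degrees


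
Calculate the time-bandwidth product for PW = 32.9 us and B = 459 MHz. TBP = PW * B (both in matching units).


TBP = 32.9 * 459 = 15101.1

15101.1


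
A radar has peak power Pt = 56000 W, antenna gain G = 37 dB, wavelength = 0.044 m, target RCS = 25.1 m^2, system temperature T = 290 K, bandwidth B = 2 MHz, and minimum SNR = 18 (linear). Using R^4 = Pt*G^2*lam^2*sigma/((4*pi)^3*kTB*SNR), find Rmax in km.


G_lin = 10^(37/10) = 5011.872336
R^4 = 56000 * 5011.872336^2 * 0.044^2 * 25.1 / ((4*pi)^3 * 1.38e-23 * 290 * 2000000.0 * 18)
R^4 = 2.39088e20 m^4
R_max = (2.39088e20)^(1/4) = 124348.2 m = 124.3 km

124.3 km


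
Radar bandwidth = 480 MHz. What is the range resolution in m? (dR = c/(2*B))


dR = 3e8 / (2 * 480000000.0) = 0.31 m

0.31 m


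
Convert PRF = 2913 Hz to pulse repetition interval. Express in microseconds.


PRI = 1/2913 = 0.0003432887 s = 343.3 us

343.3 us


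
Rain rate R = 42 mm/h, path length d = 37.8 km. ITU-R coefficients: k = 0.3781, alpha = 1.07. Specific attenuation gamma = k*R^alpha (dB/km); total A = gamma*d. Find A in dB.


gamma = 0.3781 * 42^1.07 = 20.629249 dB/km
A = 20.629249 * 37.8 = 779.79 dB

779.79 dB


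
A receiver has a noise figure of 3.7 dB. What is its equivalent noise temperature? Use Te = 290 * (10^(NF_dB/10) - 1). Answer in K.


NF_lin = 10^(3.7/10) = 2.344229
Te = 290 * (2.344229 - 1) = 389.8 K

389.8 K


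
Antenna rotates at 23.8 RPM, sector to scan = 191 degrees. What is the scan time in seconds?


t = 191 / (23.8 * 360) * 60 = 1.34 s

1.34 s


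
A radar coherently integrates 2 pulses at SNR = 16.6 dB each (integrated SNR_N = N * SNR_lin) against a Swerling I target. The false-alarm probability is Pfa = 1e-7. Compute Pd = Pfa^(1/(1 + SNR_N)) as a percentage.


SNR_lin = 10^(16.6/10) = 45.70882
SNR_N = 2 * 45.70882 = 91.41764
1/(1 + SNR_N) = 1/92.41764 = 0.0108204
Pd = (1e-7)^0.0108204 = 0.83996
Pd = 84.0%

84.0%


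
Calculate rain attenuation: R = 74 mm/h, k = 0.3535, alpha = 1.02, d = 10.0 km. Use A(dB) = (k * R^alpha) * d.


gamma = 0.3535 * 74^1.02 = 28.510562 dB/km
A = 28.510562 * 10.0 = 285.11 dB

285.11 dB


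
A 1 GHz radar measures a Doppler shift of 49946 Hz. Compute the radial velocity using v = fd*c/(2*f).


v = 49946 * 3e8 / (2 * 1000000000.0) = 7491.9 m/s

7491.9 m/s


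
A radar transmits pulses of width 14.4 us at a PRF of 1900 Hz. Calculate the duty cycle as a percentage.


DC = 14.4e-6 * 1900 * 100 = 2.74%

2.74%


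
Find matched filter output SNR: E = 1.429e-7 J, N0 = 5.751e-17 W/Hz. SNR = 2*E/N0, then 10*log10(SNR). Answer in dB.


SNR_lin = 2 * 1.429e-7 / 5.751e-17 = 4.97e9
SNR_dB = 10*log10(4.97e9) = 97.0 dB

97.0 dB


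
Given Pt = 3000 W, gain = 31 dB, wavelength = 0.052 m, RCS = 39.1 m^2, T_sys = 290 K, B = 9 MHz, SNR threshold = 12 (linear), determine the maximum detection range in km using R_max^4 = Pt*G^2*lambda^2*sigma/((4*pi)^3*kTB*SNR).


G_lin = 10^(31/10) = 1258.925412
R^4 = 3000 * 1258.925412^2 * 0.052^2 * 39.1 / ((4*pi)^3 * 1.38e-23 * 290 * 9000000.0 * 12)
R^4 = 5.86103e17 m^4
R_max = (5.86103e17)^(1/4) = 27669.0 m = 27.7 km

27.7 km


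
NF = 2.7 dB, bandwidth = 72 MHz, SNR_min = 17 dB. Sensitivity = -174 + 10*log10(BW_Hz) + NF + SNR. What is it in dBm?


10*log10(72000000.0) = 78.57
S = -174 + 78.57 + 2.7 + 17 = -75.7 dBm

-75.7 dBm


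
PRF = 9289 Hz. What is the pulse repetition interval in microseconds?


PRI = 1/9289 = 0.0001076542 s = 107.7 us

107.7 us


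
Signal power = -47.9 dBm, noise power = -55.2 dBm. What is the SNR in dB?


SNR = -47.9 - (-55.2) = 7.3 dB

7.3 dB


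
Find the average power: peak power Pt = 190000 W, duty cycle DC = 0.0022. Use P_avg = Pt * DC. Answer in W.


P_avg = 190000 * 0.0022 = 418.0 W

418.0 W


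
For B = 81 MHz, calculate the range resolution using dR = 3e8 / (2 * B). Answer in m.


dR = 3e8 / (2 * 81000000.0) = 1.85 m

1.85 m


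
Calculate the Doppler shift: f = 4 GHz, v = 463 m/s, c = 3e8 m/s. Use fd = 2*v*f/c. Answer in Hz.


fd = 2 * 463 * 4000000000.0 / 3e8 = 12346.7 Hz

12346.7 Hz


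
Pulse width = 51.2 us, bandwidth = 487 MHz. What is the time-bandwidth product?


TBP = 51.2 * 487 = 24934.4

24934.4


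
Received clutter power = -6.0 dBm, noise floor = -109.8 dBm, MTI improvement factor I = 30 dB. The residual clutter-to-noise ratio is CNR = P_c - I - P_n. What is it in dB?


CNR = -6.0 - 30 - (-109.8) = 73.8 dB

73.8 dB


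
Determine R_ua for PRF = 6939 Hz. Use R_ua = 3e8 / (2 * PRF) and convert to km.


R_ua = 3e8 / (2 * 6939) = 21616.9 m = 21.6 km

21.6 km


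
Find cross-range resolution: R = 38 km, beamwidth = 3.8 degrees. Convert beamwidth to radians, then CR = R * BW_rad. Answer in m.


BW_rad = 0.066322512
CR = 38000 * 0.066322512 = 2520.3 m

2520.3 m


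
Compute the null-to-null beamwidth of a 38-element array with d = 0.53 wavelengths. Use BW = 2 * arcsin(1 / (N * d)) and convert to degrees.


1/(N*d) = 1/(38*0.53) = 0.049652
BW = 2*arcsin(0.049652) = 5.7 degrees

5.7 degrees


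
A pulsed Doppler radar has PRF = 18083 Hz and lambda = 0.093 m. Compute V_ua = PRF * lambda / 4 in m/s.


V_ua = 18083 * 0.093 / 4 = 420.4 m/s

420.4 m/s


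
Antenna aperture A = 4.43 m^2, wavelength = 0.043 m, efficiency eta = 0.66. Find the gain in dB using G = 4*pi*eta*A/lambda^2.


G_linear = 4*pi*0.66*4.43/0.043^2 = 19871.04
G_dB = 10*log10(19871.04) = 43.0 dB

43.0 dB


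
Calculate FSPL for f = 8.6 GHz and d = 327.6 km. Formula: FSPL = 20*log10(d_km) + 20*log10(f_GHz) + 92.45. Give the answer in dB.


20*log10(327.6) = 50.31
20*log10(8.6) = 18.69
FSPL = 161.4 dB

161.4 dB


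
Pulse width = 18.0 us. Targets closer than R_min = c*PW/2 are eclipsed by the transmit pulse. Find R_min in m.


R_min = 3e8 * 18.0e-6 / 2 = 2700.0 m

2700.0 m


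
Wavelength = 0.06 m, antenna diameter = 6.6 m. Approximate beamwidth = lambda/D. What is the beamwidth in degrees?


BW_rad = 0.06 / 6.6 = 0.009091
BW_deg = 0.52 degrees

0.52 degrees


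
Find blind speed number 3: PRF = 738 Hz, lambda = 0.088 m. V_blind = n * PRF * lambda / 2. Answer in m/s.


V_blind = 3 * 738 * 0.088 / 2 = 97.4 m/s

97.4 m/s


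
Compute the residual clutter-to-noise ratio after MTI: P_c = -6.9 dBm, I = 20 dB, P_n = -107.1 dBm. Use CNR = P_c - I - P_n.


CNR = -6.9 - 20 - (-107.1) = 80.2 dB

80.2 dB


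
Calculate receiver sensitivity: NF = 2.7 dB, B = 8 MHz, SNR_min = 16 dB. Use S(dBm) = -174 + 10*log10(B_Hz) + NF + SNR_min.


10*log10(8000000.0) = 69.03
S = -174 + 69.03 + 2.7 + 16 = -86.3 dBm

-86.3 dBm


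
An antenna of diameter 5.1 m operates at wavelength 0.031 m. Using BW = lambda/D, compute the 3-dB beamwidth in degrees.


BW_rad = 0.031 / 5.1 = 0.006078
BW_deg = 0.35 degrees

0.35 degrees


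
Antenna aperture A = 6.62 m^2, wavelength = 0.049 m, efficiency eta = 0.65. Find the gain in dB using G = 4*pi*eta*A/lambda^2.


G_linear = 4*pi*0.65*6.62/0.049^2 = 22521.07
G_dB = 10*log10(22521.07) = 43.5 dB

43.5 dB


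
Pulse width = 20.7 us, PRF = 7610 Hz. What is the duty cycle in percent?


DC = 20.7e-6 * 7610 * 100 = 15.75%

15.75%


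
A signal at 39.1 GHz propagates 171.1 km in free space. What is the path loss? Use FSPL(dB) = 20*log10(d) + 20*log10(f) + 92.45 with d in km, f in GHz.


20*log10(171.1) = 44.67
20*log10(39.1) = 31.84
FSPL = 169.0 dB

169.0 dB


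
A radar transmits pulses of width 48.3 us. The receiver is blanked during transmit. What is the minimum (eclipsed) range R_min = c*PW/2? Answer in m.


R_min = 3e8 * 48.3e-6 / 2 = 7245.0 m

7245.0 m


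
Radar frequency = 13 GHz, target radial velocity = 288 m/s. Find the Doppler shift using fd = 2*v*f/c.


fd = 2 * 288 * 13000000000.0 / 3e8 = 24960.0 Hz

24960.0 Hz


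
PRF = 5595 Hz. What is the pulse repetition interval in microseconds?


PRI = 1/5595 = 0.000178731 s = 178.7 us

178.7 us


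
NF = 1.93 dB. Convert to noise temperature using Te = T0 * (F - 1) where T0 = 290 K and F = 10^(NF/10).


NF_lin = 10^(1.93/10) = 1.559553
Te = 290 * (1.559553 - 1) = 162.3 K

162.3 K


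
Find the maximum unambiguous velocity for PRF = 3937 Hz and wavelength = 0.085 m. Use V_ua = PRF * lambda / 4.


V_ua = 3937 * 0.085 / 4 = 83.7 m/s

83.7 m/s


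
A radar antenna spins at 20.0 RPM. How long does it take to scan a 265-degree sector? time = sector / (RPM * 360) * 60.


t = 265 / (20.0 * 360) * 60 = 2.21 s

2.21 s


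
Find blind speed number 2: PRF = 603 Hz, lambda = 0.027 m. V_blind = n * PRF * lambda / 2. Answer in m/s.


V_blind = 2 * 603 * 0.027 / 2 = 16.3 m/s

16.3 m/s


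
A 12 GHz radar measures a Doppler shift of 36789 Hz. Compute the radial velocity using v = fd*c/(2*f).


v = 36789 * 3e8 / (2 * 12000000000.0) = 459.9 m/s

459.9 m/s


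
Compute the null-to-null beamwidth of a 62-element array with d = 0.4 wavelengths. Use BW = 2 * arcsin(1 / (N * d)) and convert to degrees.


1/(N*d) = 1/(62*0.4) = 0.040323
BW = 2*arcsin(0.040323) = 4.6 degrees

4.6 degrees


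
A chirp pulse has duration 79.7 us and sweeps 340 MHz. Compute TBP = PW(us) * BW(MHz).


TBP = 79.7 * 340 = 27098.0

27098.0


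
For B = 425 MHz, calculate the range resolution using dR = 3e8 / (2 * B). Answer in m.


dR = 3e8 / (2 * 425000000.0) = 0.35 m

0.35 m


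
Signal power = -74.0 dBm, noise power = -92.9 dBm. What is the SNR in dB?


SNR = -74.0 - (-92.9) = 18.9 dB

18.9 dB


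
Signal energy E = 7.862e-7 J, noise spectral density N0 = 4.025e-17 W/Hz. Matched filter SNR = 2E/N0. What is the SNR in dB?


SNR_lin = 2 * 7.862e-7 / 4.025e-17 = 3.907e10
SNR_dB = 10*log10(3.907e10) = 105.9 dB

105.9 dB


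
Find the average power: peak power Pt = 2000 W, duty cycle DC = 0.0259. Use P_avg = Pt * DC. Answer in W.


P_avg = 2000 * 0.0259 = 51.8 W

51.8 W


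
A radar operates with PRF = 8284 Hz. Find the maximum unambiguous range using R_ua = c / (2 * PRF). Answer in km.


R_ua = 3e8 / (2 * 8284) = 18107.2 m = 18.1 km

18.1 km


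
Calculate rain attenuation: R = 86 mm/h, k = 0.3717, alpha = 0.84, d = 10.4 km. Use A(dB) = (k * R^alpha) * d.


gamma = 0.3717 * 86^0.84 = 15.67369 dB/km
A = 15.67369 * 10.4 = 163.01 dB

163.01 dB


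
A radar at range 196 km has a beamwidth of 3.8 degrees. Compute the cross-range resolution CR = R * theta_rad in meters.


BW_rad = 0.066322512
CR = 196000 * 0.066322512 = 12999.2 m

12999.2 m


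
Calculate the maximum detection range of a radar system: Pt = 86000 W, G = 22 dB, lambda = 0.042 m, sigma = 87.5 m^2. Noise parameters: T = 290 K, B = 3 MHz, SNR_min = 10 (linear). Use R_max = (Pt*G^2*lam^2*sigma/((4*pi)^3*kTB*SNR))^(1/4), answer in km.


G_lin = 10^(22/10) = 158.489319
R^4 = 86000 * 158.489319^2 * 0.042^2 * 87.5 / ((4*pi)^3 * 1.38e-23 * 290 * 3000000.0 * 10)
R^4 = 1.39951e18 m^4
R_max = (1.39951e18)^(1/4) = 34394.9 m = 34.4 km

34.4 km


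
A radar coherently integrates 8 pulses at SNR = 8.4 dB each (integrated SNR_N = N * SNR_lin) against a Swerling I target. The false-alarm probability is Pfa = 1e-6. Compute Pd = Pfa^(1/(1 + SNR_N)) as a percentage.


SNR_lin = 10^(8.4/10) = 6.91831
SNR_N = 8 * 6.91831 = 55.34648
1/(1 + SNR_N) = 1/56.34648 = 0.0177473
Pd = (1e-6)^0.0177473 = 0.78256
Pd = 78.3%

78.3%


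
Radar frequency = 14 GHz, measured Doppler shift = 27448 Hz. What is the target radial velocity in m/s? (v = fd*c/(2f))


v = 27448 * 3e8 / (2 * 14000000000.0) = 294.1 m/s

294.1 m/s


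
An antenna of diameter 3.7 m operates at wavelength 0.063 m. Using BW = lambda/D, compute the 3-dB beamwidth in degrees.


BW_rad = 0.063 / 3.7 = 0.017027
BW_deg = 0.98 degrees

0.98 degrees


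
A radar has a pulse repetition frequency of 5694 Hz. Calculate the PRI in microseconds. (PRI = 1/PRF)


PRI = 1/5694 = 0.0001756235 s = 175.6 us

175.6 us


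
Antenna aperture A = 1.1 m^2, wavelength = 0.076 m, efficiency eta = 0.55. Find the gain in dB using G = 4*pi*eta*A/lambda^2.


G_linear = 4*pi*0.55*1.1/0.076^2 = 1316.25
G_dB = 10*log10(1316.25) = 31.2 dB

31.2 dB


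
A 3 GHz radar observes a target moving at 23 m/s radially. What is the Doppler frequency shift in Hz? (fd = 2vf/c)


fd = 2 * 23 * 3000000000.0 / 3e8 = 460.0 Hz

460.0 Hz


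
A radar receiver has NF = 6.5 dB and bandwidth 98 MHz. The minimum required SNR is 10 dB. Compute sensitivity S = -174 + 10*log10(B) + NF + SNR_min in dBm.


10*log10(98000000.0) = 79.91
S = -174 + 79.91 + 6.5 + 10 = -77.6 dBm

-77.6 dBm


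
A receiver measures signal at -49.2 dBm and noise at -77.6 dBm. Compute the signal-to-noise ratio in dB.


SNR = -49.2 - (-77.6) = 28.4 dB

28.4 dB


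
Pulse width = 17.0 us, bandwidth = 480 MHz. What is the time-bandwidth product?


TBP = 17.0 * 480 = 8160.0

8160.0


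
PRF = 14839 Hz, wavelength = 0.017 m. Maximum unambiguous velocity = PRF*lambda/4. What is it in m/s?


V_ua = 14839 * 0.017 / 4 = 63.1 m/s

63.1 m/s


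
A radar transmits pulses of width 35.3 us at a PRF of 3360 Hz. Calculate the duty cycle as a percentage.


DC = 35.3e-6 * 3360 * 100 = 11.86%

11.86%


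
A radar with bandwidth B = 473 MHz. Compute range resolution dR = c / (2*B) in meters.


dR = 3e8 / (2 * 473000000.0) = 0.32 m

0.32 m


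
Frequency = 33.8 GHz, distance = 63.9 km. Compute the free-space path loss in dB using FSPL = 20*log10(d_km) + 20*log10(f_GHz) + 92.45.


20*log10(63.9) = 36.11
20*log10(33.8) = 30.58
FSPL = 159.1 dB

159.1 dB


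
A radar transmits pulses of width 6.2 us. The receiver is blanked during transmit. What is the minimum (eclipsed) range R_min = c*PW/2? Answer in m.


R_min = 3e8 * 6.2e-6 / 2 = 930.0 m

930.0 m


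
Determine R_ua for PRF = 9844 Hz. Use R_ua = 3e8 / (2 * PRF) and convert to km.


R_ua = 3e8 / (2 * 9844) = 15237.7 m = 15.2 km

15.2 km


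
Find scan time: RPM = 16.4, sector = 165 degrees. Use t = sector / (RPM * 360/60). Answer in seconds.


t = 165 / (16.4 * 360) * 60 = 1.68 s

1.68 s


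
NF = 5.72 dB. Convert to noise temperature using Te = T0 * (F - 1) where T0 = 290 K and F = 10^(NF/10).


NF_lin = 10^(5.72/10) = 3.732502
Te = 290 * (3.732502 - 1) = 792.4 K

792.4 K


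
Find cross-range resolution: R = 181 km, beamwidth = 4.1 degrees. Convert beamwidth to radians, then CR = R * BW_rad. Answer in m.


BW_rad = 0.071558499
CR = 181000 * 0.071558499 = 12952.1 m

12952.1 m


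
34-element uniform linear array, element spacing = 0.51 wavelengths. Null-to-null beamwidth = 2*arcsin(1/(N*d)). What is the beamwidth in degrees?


1/(N*d) = 1/(34*0.51) = 0.05767
BW = 2*arcsin(0.05767) = 6.6 degrees

6.6 degrees


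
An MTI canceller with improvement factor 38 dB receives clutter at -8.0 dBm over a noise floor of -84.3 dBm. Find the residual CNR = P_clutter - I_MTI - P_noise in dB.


CNR = -8.0 - 38 - (-84.3) = 38.3 dB

38.3 dB


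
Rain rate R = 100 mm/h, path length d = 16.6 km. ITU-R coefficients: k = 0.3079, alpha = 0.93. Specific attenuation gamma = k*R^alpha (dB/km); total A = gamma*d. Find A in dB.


gamma = 0.3079 * 100^0.93 = 22.305383 dB/km
A = 22.305383 * 16.6 = 370.27 dB

370.27 dB


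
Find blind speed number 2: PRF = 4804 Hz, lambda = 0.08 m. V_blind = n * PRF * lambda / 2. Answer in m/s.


V_blind = 2 * 4804 * 0.08 / 2 = 384.3 m/s

384.3 m/s


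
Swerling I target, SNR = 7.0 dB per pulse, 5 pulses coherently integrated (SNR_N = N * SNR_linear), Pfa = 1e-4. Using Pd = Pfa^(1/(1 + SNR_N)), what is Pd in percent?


SNR_lin = 10^(7.0/10) = 5.01187
SNR_N = 5 * 5.01187 = 25.05935
1/(1 + SNR_N) = 1/26.05935 = 0.0383739
Pd = (1e-4)^0.0383739 = 0.70227
Pd = 70.2%

70.2%


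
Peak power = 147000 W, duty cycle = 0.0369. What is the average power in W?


P_avg = 147000 * 0.0369 = 5424.3 W

5424.3 W


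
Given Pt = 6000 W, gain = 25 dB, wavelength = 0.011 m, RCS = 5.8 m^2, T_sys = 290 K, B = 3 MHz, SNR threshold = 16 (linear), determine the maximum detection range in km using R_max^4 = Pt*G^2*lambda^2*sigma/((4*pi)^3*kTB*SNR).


G_lin = 10^(25/10) = 316.227766
R^4 = 6000 * 316.227766^2 * 0.011^2 * 5.8 / ((4*pi)^3 * 1.38e-23 * 290 * 3000000.0 * 16)
R^4 = 1.10463e15 m^4
R_max = (1.10463e15)^(1/4) = 5765.1 m = 5.8 km

5.8 km


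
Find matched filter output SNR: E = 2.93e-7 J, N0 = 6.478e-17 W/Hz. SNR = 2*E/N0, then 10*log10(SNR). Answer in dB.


SNR_lin = 2 * 2.93e-7 / 6.478e-17 = 9.046e9
SNR_dB = 10*log10(9.046e9) = 99.6 dB

99.6 dB


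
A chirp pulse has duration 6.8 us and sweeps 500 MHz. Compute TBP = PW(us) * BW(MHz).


TBP = 6.8 * 500 = 3400.0

3400.0


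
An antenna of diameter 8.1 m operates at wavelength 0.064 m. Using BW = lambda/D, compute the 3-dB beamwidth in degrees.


BW_rad = 0.064 / 8.1 = 0.007901
BW_deg = 0.45 degrees

0.45 degrees


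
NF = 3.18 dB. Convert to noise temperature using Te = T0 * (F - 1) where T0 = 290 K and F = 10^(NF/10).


NF_lin = 10^(3.18/10) = 2.079697
Te = 290 * (2.079697 - 1) = 313.1 K

313.1 K


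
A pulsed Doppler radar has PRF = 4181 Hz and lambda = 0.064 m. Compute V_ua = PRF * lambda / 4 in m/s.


V_ua = 4181 * 0.064 / 4 = 66.9 m/s

66.9 m/s


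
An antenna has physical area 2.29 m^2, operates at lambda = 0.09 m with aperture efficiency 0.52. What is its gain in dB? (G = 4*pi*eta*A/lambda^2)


G_linear = 4*pi*0.52*2.29/0.09^2 = 1847.41
G_dB = 10*log10(1847.41) = 32.7 dB

32.7 dB


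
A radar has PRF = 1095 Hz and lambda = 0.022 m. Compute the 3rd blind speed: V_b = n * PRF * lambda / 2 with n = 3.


V_blind = 3 * 1095 * 0.022 / 2 = 36.1 m/s

36.1 m/s


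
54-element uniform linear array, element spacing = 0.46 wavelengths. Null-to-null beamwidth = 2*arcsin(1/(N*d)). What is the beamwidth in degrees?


1/(N*d) = 1/(54*0.46) = 0.040258
BW = 2*arcsin(0.040258) = 4.6 degrees

4.6 degrees


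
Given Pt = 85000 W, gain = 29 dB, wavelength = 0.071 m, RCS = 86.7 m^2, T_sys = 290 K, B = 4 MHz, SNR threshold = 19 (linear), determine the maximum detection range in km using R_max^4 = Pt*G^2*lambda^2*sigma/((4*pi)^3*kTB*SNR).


G_lin = 10^(29/10) = 794.328235
R^4 = 85000 * 794.328235^2 * 0.071^2 * 86.7 / ((4*pi)^3 * 1.38e-23 * 290 * 4000000.0 * 19)
R^4 = 3.8836e19 m^4
R_max = (3.8836e19)^(1/4) = 78942.1 m = 78.9 km

78.9 km


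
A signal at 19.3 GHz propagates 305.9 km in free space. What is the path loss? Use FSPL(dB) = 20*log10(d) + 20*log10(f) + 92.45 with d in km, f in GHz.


20*log10(305.9) = 49.71
20*log10(19.3) = 25.71
FSPL = 167.9 dB

167.9 dB


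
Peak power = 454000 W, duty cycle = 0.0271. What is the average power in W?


P_avg = 454000 * 0.0271 = 12303.4 W

12303.4 W


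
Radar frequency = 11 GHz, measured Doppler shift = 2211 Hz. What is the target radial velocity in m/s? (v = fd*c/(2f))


v = 2211 * 3e8 / (2 * 11000000000.0) = 30.2 m/s

30.2 m/s


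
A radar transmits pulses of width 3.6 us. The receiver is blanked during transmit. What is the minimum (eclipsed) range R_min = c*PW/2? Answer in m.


R_min = 3e8 * 3.6e-6 / 2 = 540.0 m

540.0 m


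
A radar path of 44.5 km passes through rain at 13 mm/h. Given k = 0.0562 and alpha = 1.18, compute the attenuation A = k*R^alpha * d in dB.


gamma = 0.0562 * 13^1.18 = 1.159283 dB/km
A = 1.159283 * 44.5 = 51.59 dB

51.59 dB


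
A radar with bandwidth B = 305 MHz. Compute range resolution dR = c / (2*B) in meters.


dR = 3e8 / (2 * 305000000.0) = 0.49 m

0.49 m


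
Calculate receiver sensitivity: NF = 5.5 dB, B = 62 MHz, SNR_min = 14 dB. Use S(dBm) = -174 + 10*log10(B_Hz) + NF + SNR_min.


10*log10(62000000.0) = 77.92
S = -174 + 77.92 + 5.5 + 14 = -76.6 dBm

-76.6 dBm


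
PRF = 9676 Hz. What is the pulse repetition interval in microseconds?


PRI = 1/9676 = 0.0001033485 s = 103.3 us

103.3 us


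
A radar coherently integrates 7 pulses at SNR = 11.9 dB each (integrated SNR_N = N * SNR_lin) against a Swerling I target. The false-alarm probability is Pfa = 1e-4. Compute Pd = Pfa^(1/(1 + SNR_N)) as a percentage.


SNR_lin = 10^(11.9/10) = 15.48817
SNR_N = 7 * 15.48817 = 108.41719
1/(1 + SNR_N) = 1/109.41719 = 0.0091393
Pd = (1e-4)^0.0091393 = 0.91927
Pd = 91.9%

91.9%


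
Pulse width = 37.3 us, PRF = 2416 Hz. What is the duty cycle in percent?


DC = 37.3e-6 * 2416 * 100 = 9.01%

9.01%


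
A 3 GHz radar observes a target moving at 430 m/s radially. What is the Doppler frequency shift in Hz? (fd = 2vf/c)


fd = 2 * 430 * 3000000000.0 / 3e8 = 8600.0 Hz

8600.0 Hz


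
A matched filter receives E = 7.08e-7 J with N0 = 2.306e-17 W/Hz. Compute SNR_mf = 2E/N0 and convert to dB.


SNR_lin = 2 * 7.08e-7 / 2.306e-17 = 6.141e10
SNR_dB = 10*log10(6.141e10) = 107.9 dB

107.9 dB


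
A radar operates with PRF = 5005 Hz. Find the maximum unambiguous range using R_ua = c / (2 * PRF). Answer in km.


R_ua = 3e8 / (2 * 5005) = 29970.0 m = 30.0 km

30.0 km


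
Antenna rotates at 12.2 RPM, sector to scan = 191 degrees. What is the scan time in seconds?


t = 191 / (12.2 * 360) * 60 = 2.61 s

2.61 s


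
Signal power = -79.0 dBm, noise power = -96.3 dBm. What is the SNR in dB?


SNR = -79.0 - (-96.3) = 17.3 dB

17.3 dB


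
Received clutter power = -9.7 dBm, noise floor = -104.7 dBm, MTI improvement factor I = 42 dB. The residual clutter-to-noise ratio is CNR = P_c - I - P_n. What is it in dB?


CNR = -9.7 - 42 - (-104.7) = 53.0 dB

53.0 dB


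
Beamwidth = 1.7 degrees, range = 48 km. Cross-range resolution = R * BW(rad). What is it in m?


BW_rad = 0.029670597
CR = 48000 * 0.029670597 = 1424.2 m

1424.2 m


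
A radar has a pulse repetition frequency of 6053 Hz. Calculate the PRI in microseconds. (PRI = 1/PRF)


PRI = 1/6053 = 0.0001652073 s = 165.2 us

165.2 us


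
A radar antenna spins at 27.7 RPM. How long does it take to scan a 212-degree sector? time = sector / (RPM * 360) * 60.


t = 212 / (27.7 * 360) * 60 = 1.28 s

1.28 s


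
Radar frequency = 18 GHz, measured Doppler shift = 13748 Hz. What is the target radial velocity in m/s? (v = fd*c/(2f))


v = 13748 * 3e8 / (2 * 18000000000.0) = 114.6 m/s

114.6 m/s


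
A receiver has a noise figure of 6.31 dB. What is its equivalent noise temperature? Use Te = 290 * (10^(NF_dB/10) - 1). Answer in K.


NF_lin = 10^(6.31/10) = 4.275629
Te = 290 * (4.275629 - 1) = 949.9 K

949.9 K


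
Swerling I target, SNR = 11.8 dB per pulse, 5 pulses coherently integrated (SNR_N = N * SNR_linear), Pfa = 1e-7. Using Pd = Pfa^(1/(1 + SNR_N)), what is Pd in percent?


SNR_lin = 10^(11.8/10) = 15.13561
SNR_N = 5 * 15.13561 = 75.67805
1/(1 + SNR_N) = 1/76.67805 = 0.0130415
Pd = (1e-7)^0.0130415 = 0.81042
Pd = 81.0%

81.0%


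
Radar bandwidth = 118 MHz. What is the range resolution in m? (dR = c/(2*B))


dR = 3e8 / (2 * 118000000.0) = 1.27 m

1.27 m


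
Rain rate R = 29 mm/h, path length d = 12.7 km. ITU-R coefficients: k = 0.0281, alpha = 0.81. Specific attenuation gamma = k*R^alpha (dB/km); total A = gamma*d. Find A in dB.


gamma = 0.0281 * 29^0.81 = 0.429782 dB/km
A = 0.429782 * 12.7 = 5.46 dB

5.46 dB


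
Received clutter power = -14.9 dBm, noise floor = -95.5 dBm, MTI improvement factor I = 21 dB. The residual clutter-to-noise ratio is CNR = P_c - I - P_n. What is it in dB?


CNR = -14.9 - 21 - (-95.5) = 59.6 dB

59.6 dB


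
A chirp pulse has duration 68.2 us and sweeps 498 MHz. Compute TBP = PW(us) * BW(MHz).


TBP = 68.2 * 498 = 33963.6

33963.6


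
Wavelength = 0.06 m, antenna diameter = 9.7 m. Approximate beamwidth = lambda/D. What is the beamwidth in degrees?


BW_rad = 0.06 / 9.7 = 0.006186
BW_deg = 0.35 degrees

0.35 degrees


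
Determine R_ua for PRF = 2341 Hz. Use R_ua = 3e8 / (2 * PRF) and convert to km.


R_ua = 3e8 / (2 * 2341) = 64075.2 m = 64.1 km

64.1 km


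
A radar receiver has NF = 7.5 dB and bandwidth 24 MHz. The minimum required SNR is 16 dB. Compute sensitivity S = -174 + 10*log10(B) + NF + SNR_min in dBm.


10*log10(24000000.0) = 73.8
S = -174 + 73.8 + 7.5 + 16 = -76.7 dBm

-76.7 dBm


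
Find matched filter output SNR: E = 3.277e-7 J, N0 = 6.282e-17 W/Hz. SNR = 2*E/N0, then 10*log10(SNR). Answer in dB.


SNR_lin = 2 * 3.277e-7 / 6.282e-17 = 1.043e10
SNR_dB = 10*log10(1.043e10) = 100.2 dB

100.2 dB


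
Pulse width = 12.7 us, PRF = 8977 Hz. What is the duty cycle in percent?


DC = 12.7e-6 * 8977 * 100 = 11.4%

11.4%


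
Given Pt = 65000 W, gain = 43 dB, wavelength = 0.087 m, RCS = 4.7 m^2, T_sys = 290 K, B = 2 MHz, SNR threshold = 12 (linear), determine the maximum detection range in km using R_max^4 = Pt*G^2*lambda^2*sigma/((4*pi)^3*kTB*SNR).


G_lin = 10^(43/10) = 19952.62315
R^4 = 65000 * 19952.62315^2 * 0.087^2 * 4.7 / ((4*pi)^3 * 1.38e-23 * 290 * 2000000.0 * 12)
R^4 = 4.82983e21 m^4
R_max = (4.82983e21)^(1/4) = 263622.8 m = 263.6 km

263.6 km


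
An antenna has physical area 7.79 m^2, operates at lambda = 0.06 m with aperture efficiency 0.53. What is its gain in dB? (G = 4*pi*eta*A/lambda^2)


G_linear = 4*pi*0.53*7.79/0.06^2 = 14411.88
G_dB = 10*log10(14411.88) = 41.6 dB

41.6 dB


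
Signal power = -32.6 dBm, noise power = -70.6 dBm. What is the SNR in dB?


SNR = -32.6 - (-70.6) = 38.0 dB

38.0 dB


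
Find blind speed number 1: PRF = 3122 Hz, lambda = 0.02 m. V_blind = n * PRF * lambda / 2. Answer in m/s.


V_blind = 1 * 3122 * 0.02 / 2 = 31.2 m/s

31.2 m/s
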